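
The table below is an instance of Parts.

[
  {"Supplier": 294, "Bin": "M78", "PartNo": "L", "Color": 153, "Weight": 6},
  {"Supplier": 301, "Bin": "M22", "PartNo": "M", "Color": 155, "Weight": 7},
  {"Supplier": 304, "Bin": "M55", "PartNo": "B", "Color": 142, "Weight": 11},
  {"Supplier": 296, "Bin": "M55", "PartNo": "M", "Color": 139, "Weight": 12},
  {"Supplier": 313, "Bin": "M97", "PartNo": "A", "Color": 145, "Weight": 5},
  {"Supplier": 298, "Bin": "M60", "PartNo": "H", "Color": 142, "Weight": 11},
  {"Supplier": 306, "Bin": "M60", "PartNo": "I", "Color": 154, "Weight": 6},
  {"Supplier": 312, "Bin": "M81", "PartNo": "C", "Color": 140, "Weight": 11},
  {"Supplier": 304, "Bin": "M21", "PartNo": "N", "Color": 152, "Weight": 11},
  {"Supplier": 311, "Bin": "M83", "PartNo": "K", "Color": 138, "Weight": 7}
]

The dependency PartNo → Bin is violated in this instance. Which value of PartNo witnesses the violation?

PartNo=L: 1 row → Bin = M78 ✓
PartNo=M: 2 rows → Bin takes values {M22, M55} — violation
PartNo=B: 1 row → Bin = M55 ✓
PartNo=A: 1 row → Bin = M97 ✓
PartNo=H: 1 row → Bin = M60 ✓
PartNo=I: 1 row → Bin = M60 ✓
PartNo=C: 1 row → Bin = M81 ✓
PartNo=N: 1 row → Bin = M21 ✓
PartNo=K: 1 row → Bin = M83 ✓
The only PartNo value with inconsistent Bin is PartNo=M.

M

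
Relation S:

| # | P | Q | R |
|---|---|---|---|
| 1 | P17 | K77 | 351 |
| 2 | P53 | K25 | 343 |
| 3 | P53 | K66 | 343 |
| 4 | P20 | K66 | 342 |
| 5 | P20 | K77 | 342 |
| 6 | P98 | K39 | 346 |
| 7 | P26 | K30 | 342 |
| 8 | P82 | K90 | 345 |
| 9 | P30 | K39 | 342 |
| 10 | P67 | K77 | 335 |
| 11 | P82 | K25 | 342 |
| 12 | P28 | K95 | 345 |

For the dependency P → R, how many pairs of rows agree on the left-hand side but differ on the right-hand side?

1

P=P53: all 2 rows agree on R — 0 pairs.
P=P20: all 2 rows agree on R — 0 pairs.
P=P82: violating pairs (8,11) — 1 pair.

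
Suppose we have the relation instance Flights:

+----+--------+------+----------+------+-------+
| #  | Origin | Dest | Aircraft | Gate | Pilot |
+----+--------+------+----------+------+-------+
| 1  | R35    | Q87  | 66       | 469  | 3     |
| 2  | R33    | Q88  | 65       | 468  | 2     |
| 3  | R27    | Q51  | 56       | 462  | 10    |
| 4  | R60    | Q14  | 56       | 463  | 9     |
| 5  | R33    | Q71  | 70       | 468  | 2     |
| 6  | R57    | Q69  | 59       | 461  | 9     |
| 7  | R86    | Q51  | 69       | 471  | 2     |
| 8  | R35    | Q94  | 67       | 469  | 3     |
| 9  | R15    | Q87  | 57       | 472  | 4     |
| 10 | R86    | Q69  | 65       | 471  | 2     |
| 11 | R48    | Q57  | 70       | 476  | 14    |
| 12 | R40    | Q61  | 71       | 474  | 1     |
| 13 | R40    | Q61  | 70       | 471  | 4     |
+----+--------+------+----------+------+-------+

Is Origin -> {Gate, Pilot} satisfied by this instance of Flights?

No

Origin=R35: rows 1, 8 → {Gate,Pilot} = (469, 3), (469, 3) ✓
Origin=R33: rows 2, 5 → {Gate,Pilot} = (468, 2), (468, 2) ✓
Origin=R27: row 3 → {Gate,Pilot} = (462, 10) ✓
Origin=R60: row 4 → {Gate,Pilot} = (463, 9) ✓
Origin=R57: row 6 → {Gate,Pilot} = (461, 9) ✓
Origin=R86: rows 7, 10 → {Gate,Pilot} = (471, 2), (471, 2) ✓
Origin=R15: row 9 → {Gate,Pilot} = (472, 4) ✓
Origin=R48: row 11 → {Gate,Pilot} = (476, 14) ✓
Origin=R40: rows 12, 13 → {Gate,Pilot} takes values {(474, 1), (471, 4)} — violation
Two rows agree on Origin but differ on {Gate, Pilot}, so Origin -> {Gate, Pilot} does not hold.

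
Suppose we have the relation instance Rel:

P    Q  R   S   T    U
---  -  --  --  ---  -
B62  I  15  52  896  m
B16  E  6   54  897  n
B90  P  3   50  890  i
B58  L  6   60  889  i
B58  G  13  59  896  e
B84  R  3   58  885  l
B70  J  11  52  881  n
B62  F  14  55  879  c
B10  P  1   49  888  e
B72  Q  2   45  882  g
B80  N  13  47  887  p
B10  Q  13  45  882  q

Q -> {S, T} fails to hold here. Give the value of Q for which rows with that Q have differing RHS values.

Q=I: 1 row → {S,T} = (52, 896) ✓
Q=E: 1 row → {S,T} = (54, 897) ✓
Q=P: 2 rows → {S,T} takes values {(50, 890), (49, 888)} — violation
Q=L: 1 row → {S,T} = (60, 889) ✓
Q=G: 1 row → {S,T} = (59, 896) ✓
Q=R: 1 row → {S,T} = (58, 885) ✓
Q=J: 1 row → {S,T} = (52, 881) ✓
Q=F: 1 row → {S,T} = (55, 879) ✓
Q=Q: 2 rows → {S,T} = (45, 882), (45, 882) ✓
Q=N: 1 row → {S,T} = (47, 887) ✓
The only Q value with inconsistent RHS is Q=P.

P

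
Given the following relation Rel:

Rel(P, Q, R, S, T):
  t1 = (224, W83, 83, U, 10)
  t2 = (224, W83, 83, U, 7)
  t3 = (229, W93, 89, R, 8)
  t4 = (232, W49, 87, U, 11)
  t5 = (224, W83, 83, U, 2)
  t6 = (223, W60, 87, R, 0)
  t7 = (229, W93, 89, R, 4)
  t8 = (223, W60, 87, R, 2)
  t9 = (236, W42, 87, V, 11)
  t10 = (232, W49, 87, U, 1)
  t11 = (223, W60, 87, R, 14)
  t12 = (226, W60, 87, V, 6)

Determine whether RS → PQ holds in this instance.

No

(R=83, S=U): rows 1, 2, 5 → {P,Q} = (224, W83), (224, W83), (224, W83) ✓
(R=89, S=R): rows 3, 7 → {P,Q} = (229, W93), (229, W93) ✓
(R=87, S=U): rows 4, 10 → {P,Q} = (232, W49), (232, W49) ✓
(R=87, S=R): rows 6, 8, 11 → {P,Q} = (223, W60), (223, W60), (223, W60) ✓
(R=87, S=V): rows 9, 12 → {P,Q} takes values {(236, W42), (226, W60)} — violation
Two rows agree on RS but differ on PQ, so RS → PQ does not hold.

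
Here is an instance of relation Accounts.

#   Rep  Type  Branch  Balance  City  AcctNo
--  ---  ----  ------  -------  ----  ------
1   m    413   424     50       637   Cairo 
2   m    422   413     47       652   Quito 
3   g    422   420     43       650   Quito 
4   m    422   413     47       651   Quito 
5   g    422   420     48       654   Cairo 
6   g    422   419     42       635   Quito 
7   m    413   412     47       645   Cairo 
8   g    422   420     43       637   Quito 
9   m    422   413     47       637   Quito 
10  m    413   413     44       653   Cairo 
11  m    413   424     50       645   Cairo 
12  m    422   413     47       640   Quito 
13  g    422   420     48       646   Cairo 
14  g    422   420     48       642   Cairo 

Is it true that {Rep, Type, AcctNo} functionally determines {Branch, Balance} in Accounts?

No

(Rep=m, Type=413, AcctNo=Cairo): rows 1, 7, 10, 11 → {Branch,Balance} takes values {(424, 50), (412, 47), (413, 44)} — violation
(Rep=m, Type=422, AcctNo=Quito): rows 2, 4, 9, 12 → {Branch,Balance} = (413, 47), (413, 47), (413, 47), (413, 47) ✓
(Rep=g, Type=422, AcctNo=Quito): rows 3, 6, 8 → {Branch,Balance} takes values {(420, 43), (419, 42)} — violation
(Rep=g, Type=422, AcctNo=Cairo): rows 5, 13, 14 → {Branch,Balance} = (420, 48), (420, 48), (420, 48) ✓
Two rows agree on {Rep, Type, AcctNo} but differ on {Branch, Balance}, so {Rep, Type, AcctNo} -> {Branch, Balance} does not hold.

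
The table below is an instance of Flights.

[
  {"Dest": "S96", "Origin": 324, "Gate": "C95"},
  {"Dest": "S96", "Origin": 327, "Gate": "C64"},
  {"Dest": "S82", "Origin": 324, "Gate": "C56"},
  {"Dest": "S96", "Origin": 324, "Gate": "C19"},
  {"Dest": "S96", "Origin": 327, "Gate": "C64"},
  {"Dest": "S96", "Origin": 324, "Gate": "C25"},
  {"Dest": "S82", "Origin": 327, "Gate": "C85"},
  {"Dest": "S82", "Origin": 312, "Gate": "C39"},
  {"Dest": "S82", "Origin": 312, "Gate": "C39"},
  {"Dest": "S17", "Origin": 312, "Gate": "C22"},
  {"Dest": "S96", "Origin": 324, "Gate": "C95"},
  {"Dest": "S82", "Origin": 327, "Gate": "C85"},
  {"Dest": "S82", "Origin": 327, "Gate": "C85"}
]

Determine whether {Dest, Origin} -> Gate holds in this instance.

No

(Dest=S96, Origin=324): 4 rows → Gate takes values {C95, C19, C25} — violation
(Dest=S96, Origin=327): 2 rows → Gate = C64, C64 ✓
(Dest=S82, Origin=324): 1 row → Gate = C56 ✓
(Dest=S82, Origin=327): 3 rows → Gate = C85, C85, C85 ✓
(Dest=S82, Origin=312): 2 rows → Gate = C39, C39 ✓
(Dest=S17, Origin=312): 1 row → Gate = C22 ✓
Two rows agree on {Dest, Origin} but differ on Gate, so {Dest, Origin} -> Gate does not hold.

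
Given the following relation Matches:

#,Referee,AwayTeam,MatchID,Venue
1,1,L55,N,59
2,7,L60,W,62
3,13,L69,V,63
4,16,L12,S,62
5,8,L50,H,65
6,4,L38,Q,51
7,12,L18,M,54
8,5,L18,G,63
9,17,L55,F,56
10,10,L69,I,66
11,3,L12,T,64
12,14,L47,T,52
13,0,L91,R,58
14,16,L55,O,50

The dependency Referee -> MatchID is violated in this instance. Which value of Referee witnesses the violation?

16

Referee=1: row 1 → MatchID = N ✓
Referee=7: row 2 → MatchID = W ✓
Referee=13: row 3 → MatchID = V ✓
Referee=16: rows 4, 14 → MatchID takes values {S, O} — violation
Referee=8: row 5 → MatchID = H ✓
Referee=4: row 6 → MatchID = Q ✓
Referee=12: row 7 → MatchID = M ✓
Referee=5: row 8 → MatchID = G ✓
Referee=17: row 9 → MatchID = F ✓
Referee=10: row 10 → MatchID = I ✓
Referee=3: row 11 → MatchID = T ✓
Referee=14: row 12 → MatchID = T ✓
Referee=0: row 13 → MatchID = R ✓
The only Referee value with inconsistent MatchID is Referee=16.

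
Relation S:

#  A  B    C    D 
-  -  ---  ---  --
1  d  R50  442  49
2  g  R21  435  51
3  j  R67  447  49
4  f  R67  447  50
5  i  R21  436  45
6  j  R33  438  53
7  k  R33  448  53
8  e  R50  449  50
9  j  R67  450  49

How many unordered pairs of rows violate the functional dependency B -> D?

4

B=R50: violating pairs (1,8) — 1 pair.
B=R21: violating pairs (2,5) — 1 pair.
B=R67: violating pairs (3,4), (4,9) — 2 pairs.
B=R33: all 2 rows agree on D — 0 pairs.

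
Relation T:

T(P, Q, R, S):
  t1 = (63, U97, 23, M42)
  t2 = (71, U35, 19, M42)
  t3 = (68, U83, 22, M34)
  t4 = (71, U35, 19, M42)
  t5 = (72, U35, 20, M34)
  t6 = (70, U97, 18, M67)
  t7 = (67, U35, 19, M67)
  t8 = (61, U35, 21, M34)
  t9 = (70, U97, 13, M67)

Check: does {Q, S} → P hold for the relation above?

No

(Q=U97, S=M42): row 1 → P = 63 ✓
(Q=U35, S=M42): rows 2, 4 → P = 71, 71 ✓
(Q=U83, S=M34): row 3 → P = 68 ✓
(Q=U35, S=M34): rows 5, 8 → P takes values {72, 61} — violation
(Q=U97, S=M67): rows 6, 9 → P = 70, 70 ✓
(Q=U35, S=M67): row 7 → P = 67 ✓
Two rows agree on {Q, S} but differ on P, so {Q, S} → P does not hold.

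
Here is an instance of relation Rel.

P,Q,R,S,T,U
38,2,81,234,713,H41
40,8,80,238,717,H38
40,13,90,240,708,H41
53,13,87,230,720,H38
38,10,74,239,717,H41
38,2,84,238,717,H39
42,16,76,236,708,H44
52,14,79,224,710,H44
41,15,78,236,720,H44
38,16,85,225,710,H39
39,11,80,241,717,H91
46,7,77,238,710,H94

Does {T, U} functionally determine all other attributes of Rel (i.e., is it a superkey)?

All 12 rows have distinct {T, U} values, so {T, U} → (all attributes) holds and {T, U} is a superkey.

Yes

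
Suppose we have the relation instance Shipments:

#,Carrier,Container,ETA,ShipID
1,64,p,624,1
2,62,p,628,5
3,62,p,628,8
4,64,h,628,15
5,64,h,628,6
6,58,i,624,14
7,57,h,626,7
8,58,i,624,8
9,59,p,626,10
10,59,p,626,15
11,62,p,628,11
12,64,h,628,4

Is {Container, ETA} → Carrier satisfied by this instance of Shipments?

Yes

(Container=p, ETA=624): row 1 → Carrier = 64 ✓
(Container=p, ETA=628): rows 2, 3, 11 → Carrier = 62, 62, 62 ✓
(Container=h, ETA=628): rows 4, 5, 12 → Carrier = 64, 64, 64 ✓
(Container=i, ETA=624): rows 6, 8 → Carrier = 58, 58 ✓
(Container=h, ETA=626): row 7 → Carrier = 57 ✓
(Container=p, ETA=626): rows 9, 10 → Carrier = 59, 59 ✓
Every {Container, ETA} value is associated with a single Carrier value, so {Container, ETA} → Carrier holds.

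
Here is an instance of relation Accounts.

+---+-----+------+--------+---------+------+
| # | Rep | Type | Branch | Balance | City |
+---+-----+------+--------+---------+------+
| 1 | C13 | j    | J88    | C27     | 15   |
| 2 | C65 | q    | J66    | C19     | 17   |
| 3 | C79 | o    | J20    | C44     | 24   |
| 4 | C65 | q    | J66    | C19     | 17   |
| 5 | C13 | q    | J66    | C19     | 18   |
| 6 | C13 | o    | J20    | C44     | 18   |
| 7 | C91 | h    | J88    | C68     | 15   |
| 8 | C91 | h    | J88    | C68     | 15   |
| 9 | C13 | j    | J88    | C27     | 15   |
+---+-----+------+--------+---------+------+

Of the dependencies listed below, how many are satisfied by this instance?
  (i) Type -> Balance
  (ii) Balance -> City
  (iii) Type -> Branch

(i) Type -> Balance: every LHS value maps to a single RHS value — holds.
(ii) Balance -> City: Balance=C19: rows 2, 4, 5 → City takes values {17, 18} — violation; Balance=C44: rows 3, 6 → City takes values {24, 18} — violation — fails.
(iii) Type -> Branch: every LHS value maps to a single RHS value — holds.
2 of the 3 dependencies hold.

2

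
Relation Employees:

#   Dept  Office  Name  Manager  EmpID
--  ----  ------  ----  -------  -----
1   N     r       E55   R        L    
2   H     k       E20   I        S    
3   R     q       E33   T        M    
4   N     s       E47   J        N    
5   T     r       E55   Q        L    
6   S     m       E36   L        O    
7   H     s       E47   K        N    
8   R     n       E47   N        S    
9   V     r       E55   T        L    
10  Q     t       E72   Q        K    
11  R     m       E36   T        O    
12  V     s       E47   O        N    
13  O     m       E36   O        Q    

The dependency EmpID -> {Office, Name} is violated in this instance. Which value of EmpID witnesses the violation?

S

EmpID=L: rows 1, 5, 9 → {Office,Name} = (r, E55), (r, E55), (r, E55) ✓
EmpID=S: rows 2, 8 → {Office,Name} takes values {(k, E20), (n, E47)} — violation
EmpID=M: row 3 → {Office,Name} = (q, E33) ✓
EmpID=N: rows 4, 7, 12 → {Office,Name} = (s, E47), (s, E47), (s, E47) ✓
EmpID=O: rows 6, 11 → {Office,Name} = (m, E36), (m, E36) ✓
EmpID=K: row 10 → {Office,Name} = (t, E72) ✓
EmpID=Q: row 13 → {Office,Name} = (m, E36) ✓
The only EmpID value with inconsistent RHS is EmpID=S.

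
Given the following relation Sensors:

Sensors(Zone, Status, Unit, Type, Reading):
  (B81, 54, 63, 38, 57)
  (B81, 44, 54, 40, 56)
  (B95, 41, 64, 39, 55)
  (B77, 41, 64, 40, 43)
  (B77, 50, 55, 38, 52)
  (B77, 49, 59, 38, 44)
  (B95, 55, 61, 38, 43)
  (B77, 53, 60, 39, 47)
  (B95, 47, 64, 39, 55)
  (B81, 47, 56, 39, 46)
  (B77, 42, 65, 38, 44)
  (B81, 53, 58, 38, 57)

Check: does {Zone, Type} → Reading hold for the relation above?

No

(Zone=B81, Type=38): 2 rows → Reading = 57, 57 ✓
(Zone=B81, Type=40): 1 row → Reading = 56 ✓
(Zone=B95, Type=39): 2 rows → Reading = 55, 55 ✓
(Zone=B77, Type=40): 1 row → Reading = 43 ✓
(Zone=B77, Type=38): 3 rows → Reading takes values {52, 44} — violation
(Zone=B95, Type=38): 1 row → Reading = 43 ✓
(Zone=B77, Type=39): 1 row → Reading = 47 ✓
(Zone=B81, Type=39): 1 row → Reading = 46 ✓
Two rows agree on {Zone, Type} but differ on Reading, so {Zone, Type} → Reading does not hold.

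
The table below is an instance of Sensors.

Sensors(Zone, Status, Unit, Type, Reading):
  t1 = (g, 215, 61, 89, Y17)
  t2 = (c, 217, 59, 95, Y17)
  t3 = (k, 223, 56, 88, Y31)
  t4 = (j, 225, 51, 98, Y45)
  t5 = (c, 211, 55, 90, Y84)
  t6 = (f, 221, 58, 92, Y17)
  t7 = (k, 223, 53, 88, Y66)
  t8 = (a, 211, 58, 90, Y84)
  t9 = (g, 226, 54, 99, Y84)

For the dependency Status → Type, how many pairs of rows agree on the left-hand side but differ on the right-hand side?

0

Status=223: all 2 rows agree on Type — 0 pairs.
Status=211: all 2 rows agree on Type — 0 pairs.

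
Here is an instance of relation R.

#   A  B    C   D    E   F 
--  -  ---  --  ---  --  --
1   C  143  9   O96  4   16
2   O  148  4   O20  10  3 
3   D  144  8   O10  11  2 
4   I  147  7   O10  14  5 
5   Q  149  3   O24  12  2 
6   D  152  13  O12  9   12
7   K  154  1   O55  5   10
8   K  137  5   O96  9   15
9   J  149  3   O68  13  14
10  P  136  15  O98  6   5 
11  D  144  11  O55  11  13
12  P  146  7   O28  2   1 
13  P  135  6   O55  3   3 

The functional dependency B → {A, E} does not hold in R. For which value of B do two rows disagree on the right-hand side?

149

B=143: row 1 → {A,E} = (C, 4) ✓
B=148: row 2 → {A,E} = (O, 10) ✓
B=144: rows 3, 11 → {A,E} = (D, 11), (D, 11) ✓
B=147: row 4 → {A,E} = (I, 14) ✓
B=149: rows 5, 9 → {A,E} takes values {(Q, 12), (J, 13)} — violation
B=152: row 6 → {A,E} = (D, 9) ✓
B=154: row 7 → {A,E} = (K, 5) ✓
B=137: row 8 → {A,E} = (K, 9) ✓
B=136: row 10 → {A,E} = (P, 6) ✓
B=146: row 12 → {A,E} = (P, 2) ✓
B=135: row 13 → {A,E} = (P, 3) ✓
The only B value with inconsistent RHS is B=149.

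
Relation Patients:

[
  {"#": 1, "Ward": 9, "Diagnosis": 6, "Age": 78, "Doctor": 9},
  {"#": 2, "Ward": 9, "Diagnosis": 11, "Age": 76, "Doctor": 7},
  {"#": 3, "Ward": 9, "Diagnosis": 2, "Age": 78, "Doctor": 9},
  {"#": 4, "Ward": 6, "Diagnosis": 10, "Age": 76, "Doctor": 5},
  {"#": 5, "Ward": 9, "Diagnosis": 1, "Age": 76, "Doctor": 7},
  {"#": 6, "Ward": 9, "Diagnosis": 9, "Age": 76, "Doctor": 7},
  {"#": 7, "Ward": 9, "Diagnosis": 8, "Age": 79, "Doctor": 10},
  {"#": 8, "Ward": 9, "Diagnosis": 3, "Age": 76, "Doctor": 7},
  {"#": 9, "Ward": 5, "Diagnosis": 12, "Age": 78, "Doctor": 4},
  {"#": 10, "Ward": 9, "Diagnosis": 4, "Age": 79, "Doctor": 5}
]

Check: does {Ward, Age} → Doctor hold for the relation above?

(Ward=9, Age=78): rows 1, 3 → Doctor = 9, 9 ✓
(Ward=9, Age=76): rows 2, 5, 6, 8 → Doctor = 7, 7, 7, 7 ✓
(Ward=6, Age=76): row 4 → Doctor = 5 ✓
(Ward=9, Age=79): rows 7, 10 → Doctor takes values {10, 5} — violation
(Ward=5, Age=78): row 9 → Doctor = 4 ✓
Two rows agree on {Ward, Age} but differ on Doctor, so {Ward, Age} → Doctor does not hold.

No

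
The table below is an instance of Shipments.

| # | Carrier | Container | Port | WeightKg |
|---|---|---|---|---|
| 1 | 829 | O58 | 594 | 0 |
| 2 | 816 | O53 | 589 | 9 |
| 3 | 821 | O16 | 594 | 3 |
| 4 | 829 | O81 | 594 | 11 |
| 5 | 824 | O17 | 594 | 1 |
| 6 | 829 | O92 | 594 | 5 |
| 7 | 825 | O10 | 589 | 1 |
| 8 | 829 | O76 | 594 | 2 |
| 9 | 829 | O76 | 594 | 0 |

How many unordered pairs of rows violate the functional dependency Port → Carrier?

12

Port=594: violating pairs (1,3), (1,5), (3,4), (3,5), (3,6), (3,8), (3,9), (4,5), (5,6), (5,8), (5,9) — 11 pairs.
Port=589: violating pairs (2,7) — 1 pair.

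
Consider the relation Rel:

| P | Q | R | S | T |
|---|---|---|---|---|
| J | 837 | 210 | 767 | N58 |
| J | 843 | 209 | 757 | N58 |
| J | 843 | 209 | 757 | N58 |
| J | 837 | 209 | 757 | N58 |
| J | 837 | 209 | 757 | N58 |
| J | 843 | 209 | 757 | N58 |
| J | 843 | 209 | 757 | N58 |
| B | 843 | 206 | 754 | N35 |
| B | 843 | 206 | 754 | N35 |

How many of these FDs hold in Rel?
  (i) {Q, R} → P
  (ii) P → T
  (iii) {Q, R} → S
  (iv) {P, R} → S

4

(i) {Q, R} → P: every LHS value maps to a single RHS value — holds.
(ii) P → T: every LHS value maps to a single RHS value — holds.
(iii) {Q, R} → S: every LHS value maps to a single RHS value — holds.
(iv) {P, R} → S: every LHS value maps to a single RHS value — holds.
4 of the 4 dependencies hold.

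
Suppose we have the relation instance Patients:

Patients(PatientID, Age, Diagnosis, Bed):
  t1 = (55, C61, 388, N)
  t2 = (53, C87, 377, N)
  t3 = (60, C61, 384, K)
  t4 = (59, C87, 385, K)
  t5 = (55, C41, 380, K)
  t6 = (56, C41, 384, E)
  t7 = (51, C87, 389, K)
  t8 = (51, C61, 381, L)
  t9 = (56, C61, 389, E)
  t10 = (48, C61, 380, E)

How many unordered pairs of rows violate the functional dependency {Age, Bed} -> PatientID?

(Age=C87, Bed=K): violating pairs (4,7) — 1 pair.
(Age=C61, Bed=E): violating pairs (9,10) — 1 pair.

2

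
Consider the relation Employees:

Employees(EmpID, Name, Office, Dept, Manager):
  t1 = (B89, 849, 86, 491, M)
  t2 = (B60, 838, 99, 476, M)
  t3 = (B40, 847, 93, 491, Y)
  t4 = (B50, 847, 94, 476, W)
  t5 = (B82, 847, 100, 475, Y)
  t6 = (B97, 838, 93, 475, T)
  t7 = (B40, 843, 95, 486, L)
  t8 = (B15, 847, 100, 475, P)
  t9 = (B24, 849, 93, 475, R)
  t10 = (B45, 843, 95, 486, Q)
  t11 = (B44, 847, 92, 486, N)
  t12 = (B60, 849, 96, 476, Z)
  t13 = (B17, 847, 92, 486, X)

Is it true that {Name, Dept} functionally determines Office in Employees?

(Name=849, Dept=491): row 1 → Office = 86 ✓
(Name=838, Dept=476): row 2 → Office = 99 ✓
(Name=847, Dept=491): row 3 → Office = 93 ✓
(Name=847, Dept=476): row 4 → Office = 94 ✓
(Name=847, Dept=475): rows 5, 8 → Office = 100, 100 ✓
(Name=838, Dept=475): row 6 → Office = 93 ✓
(Name=843, Dept=486): rows 7, 10 → Office = 95, 95 ✓
(Name=849, Dept=475): row 9 → Office = 93 ✓
(Name=847, Dept=486): rows 11, 13 → Office = 92, 92 ✓
(Name=849, Dept=476): row 12 → Office = 96 ✓
Every {Name, Dept} value is associated with a single Office value, so {Name, Dept} -> Office holds.

Yes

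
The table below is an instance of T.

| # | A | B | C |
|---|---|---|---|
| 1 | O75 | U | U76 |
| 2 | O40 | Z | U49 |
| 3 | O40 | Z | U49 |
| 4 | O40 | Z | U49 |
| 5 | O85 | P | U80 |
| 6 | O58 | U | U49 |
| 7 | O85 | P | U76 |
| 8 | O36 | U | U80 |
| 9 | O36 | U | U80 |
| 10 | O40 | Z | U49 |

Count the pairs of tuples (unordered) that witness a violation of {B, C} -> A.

0

(B=Z, C=U49): all 4 rows agree on A — 0 pairs.
(B=U, C=U80): all 2 rows agree on A — 0 pairs.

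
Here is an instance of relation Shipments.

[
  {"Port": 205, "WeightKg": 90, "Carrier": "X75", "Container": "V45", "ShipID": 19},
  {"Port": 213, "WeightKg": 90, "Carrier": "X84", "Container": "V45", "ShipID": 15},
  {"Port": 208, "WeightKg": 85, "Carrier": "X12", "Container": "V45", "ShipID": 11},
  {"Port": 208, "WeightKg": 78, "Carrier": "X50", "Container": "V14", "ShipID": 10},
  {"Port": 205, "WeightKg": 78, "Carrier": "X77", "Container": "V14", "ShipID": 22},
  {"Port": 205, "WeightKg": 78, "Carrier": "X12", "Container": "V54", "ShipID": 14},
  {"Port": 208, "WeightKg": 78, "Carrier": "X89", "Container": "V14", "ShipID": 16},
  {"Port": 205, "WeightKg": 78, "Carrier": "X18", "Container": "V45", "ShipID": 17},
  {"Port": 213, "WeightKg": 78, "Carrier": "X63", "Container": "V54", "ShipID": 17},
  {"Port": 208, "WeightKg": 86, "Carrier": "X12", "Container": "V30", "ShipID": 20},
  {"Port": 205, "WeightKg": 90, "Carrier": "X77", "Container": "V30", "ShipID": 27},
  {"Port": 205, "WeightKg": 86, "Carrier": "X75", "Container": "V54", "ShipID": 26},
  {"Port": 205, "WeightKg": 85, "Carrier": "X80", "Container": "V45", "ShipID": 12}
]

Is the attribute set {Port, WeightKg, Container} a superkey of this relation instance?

Two distinct rows share (Port=208, WeightKg=78, Container=V14), so {Port, WeightKg, Container} does not determine every attribute — not a superkey.

No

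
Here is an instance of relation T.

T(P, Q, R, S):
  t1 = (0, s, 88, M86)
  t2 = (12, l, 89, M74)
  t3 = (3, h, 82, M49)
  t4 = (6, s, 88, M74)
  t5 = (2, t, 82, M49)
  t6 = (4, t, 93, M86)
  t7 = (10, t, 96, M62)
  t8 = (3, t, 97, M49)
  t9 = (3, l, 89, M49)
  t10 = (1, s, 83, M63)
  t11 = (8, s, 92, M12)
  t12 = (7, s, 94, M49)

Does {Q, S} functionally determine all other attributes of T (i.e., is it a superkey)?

Rows 5 and 8 have the same {Q, S} value (Q=t, S=M49) but are distinct tuples, so {Q, S} does not determine every attribute — not a superkey.

No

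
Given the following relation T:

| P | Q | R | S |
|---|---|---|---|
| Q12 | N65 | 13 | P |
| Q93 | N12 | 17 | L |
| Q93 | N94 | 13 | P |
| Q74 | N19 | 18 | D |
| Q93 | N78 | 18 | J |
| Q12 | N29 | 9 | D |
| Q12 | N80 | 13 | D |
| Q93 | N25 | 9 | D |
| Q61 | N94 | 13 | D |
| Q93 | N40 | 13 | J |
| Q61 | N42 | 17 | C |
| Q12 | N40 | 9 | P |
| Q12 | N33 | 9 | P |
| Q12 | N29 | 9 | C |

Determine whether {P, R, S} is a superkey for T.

No

Two distinct rows share (P=Q12, R=9, S=P), so {P, R, S} does not determine every attribute — not a superkey.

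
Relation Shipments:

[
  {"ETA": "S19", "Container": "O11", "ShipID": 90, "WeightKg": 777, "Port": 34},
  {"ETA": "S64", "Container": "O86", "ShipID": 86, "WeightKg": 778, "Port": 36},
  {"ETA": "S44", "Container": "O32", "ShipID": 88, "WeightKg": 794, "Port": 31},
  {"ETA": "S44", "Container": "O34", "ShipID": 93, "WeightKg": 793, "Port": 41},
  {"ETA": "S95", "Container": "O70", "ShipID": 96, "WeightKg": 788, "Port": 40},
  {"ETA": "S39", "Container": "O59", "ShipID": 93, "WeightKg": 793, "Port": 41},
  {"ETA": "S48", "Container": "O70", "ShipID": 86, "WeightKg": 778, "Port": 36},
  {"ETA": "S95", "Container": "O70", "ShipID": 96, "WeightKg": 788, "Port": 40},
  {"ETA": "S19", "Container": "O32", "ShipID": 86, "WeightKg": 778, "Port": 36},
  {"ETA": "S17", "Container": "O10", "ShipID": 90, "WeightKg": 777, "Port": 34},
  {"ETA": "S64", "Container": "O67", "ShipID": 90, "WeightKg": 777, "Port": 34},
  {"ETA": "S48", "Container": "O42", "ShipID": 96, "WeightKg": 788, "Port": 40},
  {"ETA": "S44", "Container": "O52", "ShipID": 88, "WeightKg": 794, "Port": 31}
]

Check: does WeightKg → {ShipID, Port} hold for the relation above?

Yes

WeightKg=777: 3 rows → {ShipID,Port} = (90, 34), (90, 34), (90, 34) ✓
WeightKg=778: 3 rows → {ShipID,Port} = (86, 36), (86, 36), (86, 36) ✓
WeightKg=794: 2 rows → {ShipID,Port} = (88, 31), (88, 31) ✓
WeightKg=793: 2 rows → {ShipID,Port} = (93, 41), (93, 41) ✓
WeightKg=788: 3 rows → {ShipID,Port} = (96, 40), (96, 40), (96, 40) ✓
Every WeightKg value is associated with a single {ShipID, Port} value, so WeightKg → {ShipID, Port} holds.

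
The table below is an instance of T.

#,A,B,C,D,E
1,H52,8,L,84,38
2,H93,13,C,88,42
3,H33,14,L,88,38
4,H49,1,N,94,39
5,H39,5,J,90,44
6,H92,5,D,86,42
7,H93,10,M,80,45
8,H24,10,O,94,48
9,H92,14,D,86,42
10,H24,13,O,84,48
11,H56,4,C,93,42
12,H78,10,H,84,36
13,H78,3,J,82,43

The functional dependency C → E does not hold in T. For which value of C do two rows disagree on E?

J

C=L: rows 1, 3 → E = 38, 38 ✓
C=C: rows 2, 11 → E = 42, 42 ✓
C=N: row 4 → E = 39 ✓
C=J: rows 5, 13 → E takes values {44, 43} — violation
C=D: rows 6, 9 → E = 42, 42 ✓
C=M: row 7 → E = 45 ✓
C=O: rows 8, 10 → E = 48, 48 ✓
C=H: row 12 → E = 36 ✓
The only C value with inconsistent E is C=J.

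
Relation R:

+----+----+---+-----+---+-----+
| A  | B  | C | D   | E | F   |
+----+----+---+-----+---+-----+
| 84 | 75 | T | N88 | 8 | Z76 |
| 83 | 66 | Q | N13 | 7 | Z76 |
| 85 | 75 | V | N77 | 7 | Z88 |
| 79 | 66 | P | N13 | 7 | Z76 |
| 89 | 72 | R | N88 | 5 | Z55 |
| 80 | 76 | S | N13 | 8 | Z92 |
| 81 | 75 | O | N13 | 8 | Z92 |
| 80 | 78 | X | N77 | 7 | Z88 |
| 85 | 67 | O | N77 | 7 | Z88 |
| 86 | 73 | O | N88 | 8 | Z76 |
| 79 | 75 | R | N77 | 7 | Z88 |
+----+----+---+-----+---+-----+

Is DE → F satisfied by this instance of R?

(D=N88, E=8): 2 rows → F = Z76, Z76 ✓
(D=N13, E=7): 2 rows → F = Z76, Z76 ✓
(D=N77, E=7): 4 rows → F = Z88, Z88, Z88, Z88 ✓
(D=N88, E=5): 1 row → F = Z55 ✓
(D=N13, E=8): 2 rows → F = Z92, Z92 ✓
Every DE value is associated with a single F value, so DE → F holds.

Yes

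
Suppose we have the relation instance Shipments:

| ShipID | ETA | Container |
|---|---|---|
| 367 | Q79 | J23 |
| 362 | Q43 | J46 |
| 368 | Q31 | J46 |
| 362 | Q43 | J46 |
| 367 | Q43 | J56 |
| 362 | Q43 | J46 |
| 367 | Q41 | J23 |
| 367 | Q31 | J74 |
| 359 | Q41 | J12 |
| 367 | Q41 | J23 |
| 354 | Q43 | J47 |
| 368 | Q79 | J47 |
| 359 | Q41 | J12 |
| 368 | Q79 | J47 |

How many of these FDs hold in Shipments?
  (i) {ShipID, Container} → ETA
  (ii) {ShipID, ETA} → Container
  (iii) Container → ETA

1

(i) {ShipID, Container} → ETA: (ShipID=367, Container=J23): 3 rows → ETA takes values {Q79, Q41} — violation — fails.
(ii) {ShipID, ETA} → Container: every LHS value maps to a single RHS value — holds.
(iii) Container → ETA: Container=J23: 3 rows → ETA takes values {Q79, Q41} — violation; Container=J46: 4 rows → ETA takes values {Q43, Q31} — violation; Container=J47: 3 rows → ETA takes values {Q43, Q79} — violation — fails.
1 of the 3 dependencies holds.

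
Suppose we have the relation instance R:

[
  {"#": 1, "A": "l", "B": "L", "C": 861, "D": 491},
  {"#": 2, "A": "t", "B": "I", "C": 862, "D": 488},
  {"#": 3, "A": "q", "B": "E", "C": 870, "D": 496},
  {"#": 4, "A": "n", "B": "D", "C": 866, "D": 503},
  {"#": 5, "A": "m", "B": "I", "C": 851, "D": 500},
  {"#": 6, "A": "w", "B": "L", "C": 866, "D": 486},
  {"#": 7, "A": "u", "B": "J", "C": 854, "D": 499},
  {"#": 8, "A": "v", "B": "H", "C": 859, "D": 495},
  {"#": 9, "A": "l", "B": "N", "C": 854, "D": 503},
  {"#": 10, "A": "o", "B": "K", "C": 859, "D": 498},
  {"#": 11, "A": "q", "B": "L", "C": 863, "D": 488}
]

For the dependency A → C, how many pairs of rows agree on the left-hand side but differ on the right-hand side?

A=l: violating pairs (1,9) — 1 pair.
A=q: violating pairs (3,11) — 1 pair.

2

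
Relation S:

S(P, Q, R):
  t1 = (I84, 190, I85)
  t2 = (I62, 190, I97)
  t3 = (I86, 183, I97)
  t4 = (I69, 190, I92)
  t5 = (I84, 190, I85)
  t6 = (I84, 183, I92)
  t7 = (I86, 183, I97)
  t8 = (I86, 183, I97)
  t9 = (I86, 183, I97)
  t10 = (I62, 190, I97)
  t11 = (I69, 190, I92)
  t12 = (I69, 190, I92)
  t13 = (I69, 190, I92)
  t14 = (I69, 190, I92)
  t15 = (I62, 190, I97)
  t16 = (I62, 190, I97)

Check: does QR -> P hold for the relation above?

(Q=190, R=I85): rows 1, 5 → P = I84, I84 ✓
(Q=190, R=I97): rows 2, 10, 15, 16 → P = I62, I62, I62, I62 ✓
(Q=183, R=I97): rows 3, 7, 8, 9 → P = I86, I86, I86, I86 ✓
(Q=190, R=I92): rows 4, 11, 12, 13, 14 → P = I69, I69, I69, I69, I69 ✓
(Q=183, R=I92): row 6 → P = I84 ✓
Every QR value is associated with a single P value, so QR -> P holds.

Yes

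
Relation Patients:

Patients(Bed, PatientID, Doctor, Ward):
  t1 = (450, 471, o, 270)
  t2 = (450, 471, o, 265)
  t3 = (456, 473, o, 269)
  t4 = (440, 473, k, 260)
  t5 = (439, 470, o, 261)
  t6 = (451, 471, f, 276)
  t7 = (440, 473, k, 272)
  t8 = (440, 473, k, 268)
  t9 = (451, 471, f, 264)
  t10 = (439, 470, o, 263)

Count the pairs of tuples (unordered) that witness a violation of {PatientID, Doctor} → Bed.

0

(PatientID=471, Doctor=o): all 2 rows agree on Bed — 0 pairs.
(PatientID=473, Doctor=k): all 3 rows agree on Bed — 0 pairs.
(PatientID=470, Doctor=o): all 2 rows agree on Bed — 0 pairs.
(PatientID=471, Doctor=f): all 2 rows agree on Bed — 0 pairs.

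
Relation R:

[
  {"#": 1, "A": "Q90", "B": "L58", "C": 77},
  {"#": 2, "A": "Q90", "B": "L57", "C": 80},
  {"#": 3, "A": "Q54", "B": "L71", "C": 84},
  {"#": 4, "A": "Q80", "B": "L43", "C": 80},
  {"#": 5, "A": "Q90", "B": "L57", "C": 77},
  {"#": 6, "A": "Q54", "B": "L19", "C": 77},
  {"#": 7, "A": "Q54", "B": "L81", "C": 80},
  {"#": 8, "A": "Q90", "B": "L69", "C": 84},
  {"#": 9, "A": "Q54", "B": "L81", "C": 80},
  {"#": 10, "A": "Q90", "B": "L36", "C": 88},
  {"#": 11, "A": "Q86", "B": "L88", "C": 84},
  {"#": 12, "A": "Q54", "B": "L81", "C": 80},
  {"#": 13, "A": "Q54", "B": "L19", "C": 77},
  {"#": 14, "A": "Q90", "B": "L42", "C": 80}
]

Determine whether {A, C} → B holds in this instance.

No

(A=Q90, C=77): rows 1, 5 → B takes values {L58, L57} — violation
(A=Q90, C=80): rows 2, 14 → B takes values {L57, L42} — violation
(A=Q54, C=84): row 3 → B = L71 ✓
(A=Q80, C=80): row 4 → B = L43 ✓
(A=Q54, C=77): rows 6, 13 → B = L19, L19 ✓
(A=Q54, C=80): rows 7, 9, 12 → B = L81, L81, L81 ✓
(A=Q90, C=84): row 8 → B = L69 ✓
(A=Q90, C=88): row 10 → B = L36 ✓
(A=Q86, C=84): row 11 → B = L88 ✓
Two rows agree on {A, C} but differ on B, so {A, C} → B does not hold.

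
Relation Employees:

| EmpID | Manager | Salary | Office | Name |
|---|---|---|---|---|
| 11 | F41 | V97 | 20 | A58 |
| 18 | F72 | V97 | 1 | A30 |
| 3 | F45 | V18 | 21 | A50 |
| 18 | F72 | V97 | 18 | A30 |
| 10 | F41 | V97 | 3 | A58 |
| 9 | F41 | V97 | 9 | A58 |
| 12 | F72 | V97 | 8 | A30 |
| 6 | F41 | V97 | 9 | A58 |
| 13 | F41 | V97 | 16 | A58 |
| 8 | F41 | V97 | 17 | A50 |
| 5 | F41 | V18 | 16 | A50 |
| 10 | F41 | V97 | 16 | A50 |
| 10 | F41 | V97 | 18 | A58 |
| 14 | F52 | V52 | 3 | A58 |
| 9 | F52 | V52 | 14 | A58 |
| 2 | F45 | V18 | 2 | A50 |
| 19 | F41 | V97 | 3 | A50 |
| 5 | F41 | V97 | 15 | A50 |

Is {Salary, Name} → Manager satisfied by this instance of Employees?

(Salary=V97, Name=A58): 6 rows → Manager = F41, F41, F41, F41, F41, F41 ✓
(Salary=V97, Name=A30): 3 rows → Manager = F72, F72, F72 ✓
(Salary=V18, Name=A50): 3 rows → Manager takes values {F45, F41} — violation
(Salary=V97, Name=A50): 4 rows → Manager = F41, F41, F41, F41 ✓
(Salary=V52, Name=A58): 2 rows → Manager = F52, F52 ✓
Two rows agree on {Salary, Name} but differ on Manager, so {Salary, Name} → Manager does not hold.

No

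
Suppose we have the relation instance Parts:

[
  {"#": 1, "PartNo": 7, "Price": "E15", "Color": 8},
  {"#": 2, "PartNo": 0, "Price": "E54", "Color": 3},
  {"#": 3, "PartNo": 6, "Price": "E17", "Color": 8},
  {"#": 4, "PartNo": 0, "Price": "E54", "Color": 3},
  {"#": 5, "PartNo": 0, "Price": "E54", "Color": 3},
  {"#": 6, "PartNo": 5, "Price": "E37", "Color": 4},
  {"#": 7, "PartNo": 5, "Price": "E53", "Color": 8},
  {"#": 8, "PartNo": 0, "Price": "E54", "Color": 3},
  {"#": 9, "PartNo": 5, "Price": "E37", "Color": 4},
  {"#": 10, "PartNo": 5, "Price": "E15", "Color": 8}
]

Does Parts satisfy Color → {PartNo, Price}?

Color=8: rows 1, 3, 7, 10 → {PartNo,Price} takes values {(7, E15), (6, E17), (5, E53), (5, E15)} — violation
Color=3: rows 2, 4, 5, 8 → {PartNo,Price} = (0, E54), (0, E54), (0, E54), (0, E54) ✓
Color=4: rows 6, 9 → {PartNo,Price} = (5, E37), (5, E37) ✓
Two rows agree on Color but differ on {PartNo, Price}, so Color → {PartNo, Price} does not hold.

No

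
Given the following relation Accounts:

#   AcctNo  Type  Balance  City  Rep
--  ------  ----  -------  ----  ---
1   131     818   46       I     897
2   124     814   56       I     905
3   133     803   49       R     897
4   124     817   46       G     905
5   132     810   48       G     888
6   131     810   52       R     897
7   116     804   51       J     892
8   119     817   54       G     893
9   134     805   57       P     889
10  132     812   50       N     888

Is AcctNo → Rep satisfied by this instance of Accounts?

AcctNo=131: rows 1, 6 → Rep = 897, 897 ✓
AcctNo=124: rows 2, 4 → Rep = 905, 905 ✓
AcctNo=133: row 3 → Rep = 897 ✓
AcctNo=132: rows 5, 10 → Rep = 888, 888 ✓
AcctNo=116: row 7 → Rep = 892 ✓
AcctNo=119: row 8 → Rep = 893 ✓
AcctNo=134: row 9 → Rep = 889 ✓
Every AcctNo value is associated with a single Rep value, so AcctNo → Rep holds.

Yes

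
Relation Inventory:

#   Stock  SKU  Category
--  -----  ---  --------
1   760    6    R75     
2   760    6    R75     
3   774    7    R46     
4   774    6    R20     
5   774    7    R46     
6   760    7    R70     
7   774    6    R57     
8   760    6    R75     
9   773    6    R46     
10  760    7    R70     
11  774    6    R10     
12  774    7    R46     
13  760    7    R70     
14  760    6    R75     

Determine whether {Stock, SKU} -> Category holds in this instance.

(Stock=760, SKU=6): rows 1, 2, 8, 14 → Category = R75, R75, R75, R75 ✓
(Stock=774, SKU=7): rows 3, 5, 12 → Category = R46, R46, R46 ✓
(Stock=774, SKU=6): rows 4, 7, 11 → Category takes values {R20, R57, R10} — violation
(Stock=760, SKU=7): rows 6, 10, 13 → Category = R70, R70, R70 ✓
(Stock=773, SKU=6): row 9 → Category = R46 ✓
Two rows agree on {Stock, SKU} but differ on Category, so {Stock, SKU} -> Category does not hold.

No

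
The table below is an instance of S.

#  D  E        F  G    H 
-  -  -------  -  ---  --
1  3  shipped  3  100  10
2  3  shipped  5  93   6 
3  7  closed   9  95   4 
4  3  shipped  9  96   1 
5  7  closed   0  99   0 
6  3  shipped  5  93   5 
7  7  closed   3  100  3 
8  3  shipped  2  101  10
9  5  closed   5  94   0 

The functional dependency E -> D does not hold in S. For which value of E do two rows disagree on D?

E=shipped: rows 1, 2, 4, 6, 8 → D = 3, 3, 3, 3, 3 ✓
E=closed: rows 3, 5, 7, 9 → D takes values {7, 5} — violation
The only E value with inconsistent D is E=closed.

closed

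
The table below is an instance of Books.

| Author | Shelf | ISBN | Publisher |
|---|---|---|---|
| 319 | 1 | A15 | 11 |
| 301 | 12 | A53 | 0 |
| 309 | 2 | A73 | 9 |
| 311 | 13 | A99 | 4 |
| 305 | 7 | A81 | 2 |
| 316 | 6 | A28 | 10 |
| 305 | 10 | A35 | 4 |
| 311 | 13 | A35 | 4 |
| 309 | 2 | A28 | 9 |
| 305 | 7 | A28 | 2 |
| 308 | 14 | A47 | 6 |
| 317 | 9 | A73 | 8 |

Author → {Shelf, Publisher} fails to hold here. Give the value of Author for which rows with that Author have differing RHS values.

305

Author=319: 1 row → {Shelf,Publisher} = (1, 11) ✓
Author=301: 1 row → {Shelf,Publisher} = (12, 0) ✓
Author=309: 2 rows → {Shelf,Publisher} = (2, 9), (2, 9) ✓
Author=311: 2 rows → {Shelf,Publisher} = (13, 4), (13, 4) ✓
Author=305: 3 rows → {Shelf,Publisher} takes values {(7, 2), (10, 4)} — violation
Author=316: 1 row → {Shelf,Publisher} = (6, 10) ✓
Author=308: 1 row → {Shelf,Publisher} = (14, 6) ✓
Author=317: 1 row → {Shelf,Publisher} = (9, 8) ✓
The only Author value with inconsistent RHS is Author=305.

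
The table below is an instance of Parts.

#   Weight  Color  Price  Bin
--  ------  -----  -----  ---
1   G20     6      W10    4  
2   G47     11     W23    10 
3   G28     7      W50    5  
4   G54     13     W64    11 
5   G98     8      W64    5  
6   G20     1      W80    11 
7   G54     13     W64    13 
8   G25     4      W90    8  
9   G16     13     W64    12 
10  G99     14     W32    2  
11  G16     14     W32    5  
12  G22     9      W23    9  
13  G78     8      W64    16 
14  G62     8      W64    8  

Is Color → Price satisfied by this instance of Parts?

Yes

Color=6: row 1 → Price = W10 ✓
Color=11: row 2 → Price = W23 ✓
Color=7: row 3 → Price = W50 ✓
Color=13: rows 4, 7, 9 → Price = W64, W64, W64 ✓
Color=8: rows 5, 13, 14 → Price = W64, W64, W64 ✓
Color=1: row 6 → Price = W80 ✓
Color=4: row 8 → Price = W90 ✓
Color=14: rows 10, 11 → Price = W32, W32 ✓
Color=9: row 12 → Price = W23 ✓
Every Color value is associated with a single Price value, so Color → Price holds.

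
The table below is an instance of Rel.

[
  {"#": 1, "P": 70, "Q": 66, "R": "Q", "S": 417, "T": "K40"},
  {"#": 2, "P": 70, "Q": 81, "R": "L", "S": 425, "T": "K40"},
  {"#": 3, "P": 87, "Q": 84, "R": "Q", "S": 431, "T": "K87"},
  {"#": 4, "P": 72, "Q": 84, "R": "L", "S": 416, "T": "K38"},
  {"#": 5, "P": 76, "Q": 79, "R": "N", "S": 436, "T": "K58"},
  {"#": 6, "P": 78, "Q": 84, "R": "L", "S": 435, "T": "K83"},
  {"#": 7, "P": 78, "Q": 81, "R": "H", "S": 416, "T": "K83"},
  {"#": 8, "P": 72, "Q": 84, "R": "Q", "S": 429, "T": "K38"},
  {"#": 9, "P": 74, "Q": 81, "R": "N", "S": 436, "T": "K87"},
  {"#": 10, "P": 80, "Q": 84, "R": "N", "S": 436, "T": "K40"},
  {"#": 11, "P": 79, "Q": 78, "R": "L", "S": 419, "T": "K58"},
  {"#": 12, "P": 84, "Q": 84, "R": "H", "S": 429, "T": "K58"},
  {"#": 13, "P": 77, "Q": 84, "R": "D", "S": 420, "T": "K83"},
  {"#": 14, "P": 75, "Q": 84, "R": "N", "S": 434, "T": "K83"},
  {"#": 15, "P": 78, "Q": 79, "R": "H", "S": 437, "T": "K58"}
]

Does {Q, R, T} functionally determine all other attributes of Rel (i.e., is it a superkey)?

All 15 rows have distinct {Q, R, T} values, so {Q, R, T} → (all attributes) holds and {Q, R, T} is a superkey.

Yes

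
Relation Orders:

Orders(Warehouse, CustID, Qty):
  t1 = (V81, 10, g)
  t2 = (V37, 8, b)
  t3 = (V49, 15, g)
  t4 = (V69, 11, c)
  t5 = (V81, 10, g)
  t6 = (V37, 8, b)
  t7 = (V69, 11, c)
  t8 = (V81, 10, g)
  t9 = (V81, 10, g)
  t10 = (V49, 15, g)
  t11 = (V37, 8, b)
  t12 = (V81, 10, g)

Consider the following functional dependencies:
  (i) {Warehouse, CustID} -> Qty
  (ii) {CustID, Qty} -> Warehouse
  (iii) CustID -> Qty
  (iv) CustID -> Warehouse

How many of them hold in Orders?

(i) {Warehouse, CustID} -> Qty: every LHS value maps to a single RHS value — holds.
(ii) {CustID, Qty} -> Warehouse: every LHS value maps to a single RHS value — holds.
(iii) CustID -> Qty: every LHS value maps to a single RHS value — holds.
(iv) CustID -> Warehouse: every LHS value maps to a single RHS value — holds.
4 of the 4 dependencies hold.

4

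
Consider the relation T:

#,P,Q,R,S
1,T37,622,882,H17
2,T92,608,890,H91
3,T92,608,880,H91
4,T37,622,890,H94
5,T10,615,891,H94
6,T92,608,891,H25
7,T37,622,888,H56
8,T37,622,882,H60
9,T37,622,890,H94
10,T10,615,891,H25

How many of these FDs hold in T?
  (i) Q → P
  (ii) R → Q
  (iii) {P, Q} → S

1

(i) Q → P: every LHS value maps to a single RHS value — holds.
(ii) R → Q: R=890: rows 2, 4, 9 → Q takes values {608, 622} — violation; R=891: rows 5, 6, 10 → Q takes values {615, 608} — violation — fails.
(iii) {P, Q} → S: (P=T37, Q=622): rows 1, 4, 7, 8, 9 → S takes values {H17, H94, H56, H60} — violation; (P=T92, Q=608): rows 2, 3, 6 → S takes values {H91, H25} — violation; (P=T10, Q=615): rows 5, 10 → S takes values {H94, H25} — violation — fails.
1 of the 3 dependencies holds.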